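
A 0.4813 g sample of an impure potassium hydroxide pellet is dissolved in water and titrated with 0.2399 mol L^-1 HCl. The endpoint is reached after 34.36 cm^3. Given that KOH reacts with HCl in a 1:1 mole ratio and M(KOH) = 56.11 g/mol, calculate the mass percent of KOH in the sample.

n(HCl) = 0.2399 x 0.03436 = 0.008243 mol.
n(KOH) = 0.008243 / 1 = 0.008243 mol.
mass of KOH = 0.008243 x 56.11 = 0.4625 g.
% purity = 0.4625 / 0.4813 x 100 = 96.1%.

96.1%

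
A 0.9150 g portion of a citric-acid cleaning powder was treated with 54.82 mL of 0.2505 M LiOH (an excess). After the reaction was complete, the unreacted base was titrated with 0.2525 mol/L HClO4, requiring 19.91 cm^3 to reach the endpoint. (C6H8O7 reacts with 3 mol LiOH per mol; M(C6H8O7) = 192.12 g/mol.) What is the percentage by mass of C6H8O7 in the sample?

60.9%

Total n(LiOH) added = 0.2505 x 0.05482 = 0.01373 mol.
n(HClO4) used = 0.2525 x 0.01991 = 0.005027 mol, which equals the excess n(LiOH).
So n(LiOH) consumed by the sample = 0.01373 - 0.005027 = 0.008705 mol.
n(C6H8O7) = 0.008705 / 3 = 0.002902 mol.
mass C6H8O7 = 0.002902 x 192.12 = 0.5575 g, so %C6H8O7 = 0.5575/0.9150 x 100 = 60.9%.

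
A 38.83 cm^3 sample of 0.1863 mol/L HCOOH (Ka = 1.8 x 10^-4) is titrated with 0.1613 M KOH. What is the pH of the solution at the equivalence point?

n(HCOOH) = 0.1863 x 0.03883 = 0.007234 mol; V(KOH) at equivalence = 0.007234/0.1613 = 0.04485 L.
At equivalence all the acid is converted to HCOO-; total volume = 0.03883 + 0.04485 = 0.08368 L, so [HCOO-] = 0.007234/0.08368 = 0.08645 M.
Kb = Kw/Ka = 1.0e-14 / 1.8 x 10^-4 = 5.56e-11.
[OH^-] = sqrt(Kb x [HCOO-]) = sqrt(5.56e-11 x 0.08645) = 2.19e-6 M.
pOH = 5.66, so pH = 14.00 - 5.66 = 8.34.

8.34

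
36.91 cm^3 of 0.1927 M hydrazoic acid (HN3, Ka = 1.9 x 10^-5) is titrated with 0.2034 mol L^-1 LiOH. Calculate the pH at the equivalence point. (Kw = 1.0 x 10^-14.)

8.86

n(HN3) = 0.1927 x 0.03691 = 0.007113 mol; V(LiOH) at equivalence = 0.007113/0.2034 = 0.03497 L.
At equivalence all the acid is converted to N3-; total volume = 0.03691 + 0.03497 = 0.07188 L, so [N3-] = 0.007113/0.07188 = 0.09895 M.
Kb = Kw/Ka = 1.0e-14 / 1.9 x 10^-5 = 5.26e-10.
[OH^-] = sqrt(Kb x [N3-]) = sqrt(5.26e-10 x 0.09895) = 7.22e-6 M.
pOH = 5.14, so pH = 14.00 - 5.14 = 8.86.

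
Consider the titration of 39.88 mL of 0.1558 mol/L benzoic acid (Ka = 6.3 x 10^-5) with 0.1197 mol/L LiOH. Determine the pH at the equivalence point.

n(C6H5COOH) = 0.1558 x 0.03988 = 0.006213 mol; V(LiOH) at equivalence = 0.006213/0.1197 = 0.05191 L.
At equivalence all the acid is converted to C6H5COO-; total volume = 0.03988 + 0.05191 = 0.09179 L, so [C6H5COO-] = 0.006213/0.09179 = 0.06769 M.
Kb = Kw/Ka = 1.0e-14 / 6.3 x 10^-5 = 1.59e-10.
[OH^-] = sqrt(Kb x [C6H5COO-]) = sqrt(1.59e-10 x 0.06769) = 3.28e-6 M.
pOH = 5.48, so pH = 14.00 - 5.48 = 8.52.

8.52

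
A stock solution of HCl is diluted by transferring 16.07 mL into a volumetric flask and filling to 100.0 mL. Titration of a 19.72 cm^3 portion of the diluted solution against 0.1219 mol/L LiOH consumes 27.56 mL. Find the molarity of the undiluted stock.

1.06 M

n(LiOH) = 0.1219 x 0.02756 = 0.003360 mol.
n(HCl) in the aliquot = 0.003360 mol.
[diluted HCl] = 0.003360 / 0.01972 = 0.1704 M.
Dilution factor = 100.0/16.07 = 6.223, so [stock] = 0.1704 x 6.223 = 1.06 M.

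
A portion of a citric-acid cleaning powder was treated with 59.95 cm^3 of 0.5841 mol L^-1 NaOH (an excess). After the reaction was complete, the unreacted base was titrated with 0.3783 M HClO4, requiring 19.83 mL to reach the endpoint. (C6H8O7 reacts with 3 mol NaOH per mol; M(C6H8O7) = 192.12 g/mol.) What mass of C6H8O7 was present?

Total n(NaOH) added = 0.5841 x 0.05995 = 0.03502 mol.
n(HClO4) used = 0.3783 x 0.01983 = 0.007502 mol, which equals the excess n(NaOH).
So n(NaOH) consumed by the sample = 0.03502 - 0.007502 = 0.02752 mol.
n(C6H8O7) = 0.02752 / 3 = 0.009172 mol.
mass = 0.009172 mol x 192.12 g/mol = 1.76 g.

1.76 g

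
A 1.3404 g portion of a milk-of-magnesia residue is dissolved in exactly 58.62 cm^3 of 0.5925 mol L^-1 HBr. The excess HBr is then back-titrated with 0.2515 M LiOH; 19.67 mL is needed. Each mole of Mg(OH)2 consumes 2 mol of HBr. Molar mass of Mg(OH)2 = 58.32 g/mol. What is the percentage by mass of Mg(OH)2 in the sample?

64.8%

Total n(HBr) added = 0.5925 x 0.05862 = 0.03473 mol.
n(LiOH) used = 0.2515 x 0.01967 = 0.004947 mol, which equals the excess n(HBr).
So n(HBr) consumed by the sample = 0.03473 - 0.004947 = 0.02979 mol.
n(Mg(OH)2) = 0.02979 / 2 = 0.01489 mol.
mass Mg(OH)2 = 0.01489 x 58.32 = 0.8685 g, so %Mg(OH)2 = 0.8685/1.3404 x 100 = 64.8%.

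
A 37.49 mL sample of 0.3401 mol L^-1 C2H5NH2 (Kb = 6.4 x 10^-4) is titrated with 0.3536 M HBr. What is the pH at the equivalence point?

n(C2H5NH2) = 0.3401 x 0.03749 = 0.01275 mol; V(HBr) at equivalence = 0.01275/0.3536 = 0.03606 L.
At equivalence the base is fully converted to C2H5NH3+; total volume = 0.07355 L, so [C2H5NH3+] = 0.01275/0.07355 = 0.1734 M.
Ka(C2H5NH3+) = Kw/Kb = 1.0e-14 / 6.4 x 10^-4 = 1.56e-11.
[H^+] = sqrt(Ka x [C2H5NH3+]) = sqrt(1.56e-11 x 0.1734) = 1.65e-6 M.
pH = -log(1.65e-6) = 5.78.

5.78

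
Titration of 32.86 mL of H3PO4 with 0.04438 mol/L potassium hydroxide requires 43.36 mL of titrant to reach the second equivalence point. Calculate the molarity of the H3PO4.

0.0293 M

n(KOH) = 0.04438 x 0.04336 = 0.001924 mol.
At the second equivalence point, 2 mol OH^- react per mol H3PO4, so n(H3PO4) = 0.001924 / 2 = 0.0009622 mol.
[H3PO4] = 0.0009622 / 0.03286 L = 0.0293 M.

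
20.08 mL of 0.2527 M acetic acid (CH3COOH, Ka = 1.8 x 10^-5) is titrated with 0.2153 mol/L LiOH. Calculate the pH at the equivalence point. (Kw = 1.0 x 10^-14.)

8.91

n(CH3COOH) = 0.2527 x 0.02008 = 0.005074 mol; V(LiOH) at equivalence = 0.005074/0.2153 = 0.02357 L.
At equivalence all the acid is converted to CH3COO-; total volume = 0.02008 + 0.02357 = 0.04365 L, so [CH3COO-] = 0.005074/0.04365 = 0.1163 M.
Kb = Kw/Ka = 1.0e-14 / 1.8 x 10^-5 = 5.56e-10.
[OH^-] = sqrt(Kb x [CH3COO-]) = sqrt(5.56e-10 x 0.1163) = 8.04e-6 M.
pOH = 5.09, so pH = 14.00 - 5.09 = 8.91.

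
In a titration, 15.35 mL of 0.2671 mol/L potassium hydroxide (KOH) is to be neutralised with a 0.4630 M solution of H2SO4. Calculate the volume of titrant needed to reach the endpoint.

n(KOH) = 0.2671 mol/L x 0.01535 L = 0.004100 mol.
The neutralisation is 2 KOH : 1 H2SO4, so n(H2SO4) = 0.004100 x 1/2 = 0.002050 mol.
V(H2SO4) = 0.002050 / 0.4630 = 0.004428 L = 4.43 mL.

4.43 mL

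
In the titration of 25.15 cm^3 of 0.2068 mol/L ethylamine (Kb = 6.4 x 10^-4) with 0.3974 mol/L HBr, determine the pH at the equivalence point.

5.84

n(C2H5NH2) = 0.2068 x 0.02515 = 0.005201 mol; V(HBr) at equivalence = 0.005201/0.3974 = 0.01309 L.
At equivalence the base is fully converted to C2H5NH3+; total volume = 0.03824 L, so [C2H5NH3+] = 0.005201/0.03824 = 0.1360 M.
Ka(C2H5NH3+) = Kw/Kb = 1.0e-14 / 6.4 x 10^-4 = 1.56e-11.
[H^+] = sqrt(Ka x [C2H5NH3+]) = sqrt(1.56e-11 x 0.1360) = 1.46e-6 M.
pH = -log(1.46e-6) = 5.84.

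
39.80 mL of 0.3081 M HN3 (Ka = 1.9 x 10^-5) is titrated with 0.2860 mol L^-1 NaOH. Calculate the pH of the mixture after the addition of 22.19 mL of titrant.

Initial n(HN3) = 0.3081 x 0.03980 = 0.01226 mol.
n(NaOH) added = 0.2860 x 0.02219 = 0.006346 mol, converting that many moles of HN3 to N3-.
Remaining n(HN3) = 0.005916 mol; n(N3-) = 0.006346 mol.
By Henderson-Hasselbalch, pH = pKa + log([A^-]/[HA]) = 4.72 + log(0.006346/0.005916) = 4.72 + (+0.03) = 4.75.

4.75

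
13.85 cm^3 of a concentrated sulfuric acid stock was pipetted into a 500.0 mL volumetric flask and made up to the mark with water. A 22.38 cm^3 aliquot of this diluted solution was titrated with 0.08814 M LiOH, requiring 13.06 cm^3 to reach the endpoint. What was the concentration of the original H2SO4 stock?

0.928 M

n(LiOH) = 0.08814 x 0.01306 = 0.001151 mol.
n(H2SO4) in the aliquot = 0.001151 x 1/2 = 0.0005756 mol.
[diluted H2SO4] = 0.0005756 / 0.02238 = 0.02572 M.
Dilution factor = 500.0/13.85 = 36.10, so [stock] = 0.02572 x 36.10 = 0.928 M.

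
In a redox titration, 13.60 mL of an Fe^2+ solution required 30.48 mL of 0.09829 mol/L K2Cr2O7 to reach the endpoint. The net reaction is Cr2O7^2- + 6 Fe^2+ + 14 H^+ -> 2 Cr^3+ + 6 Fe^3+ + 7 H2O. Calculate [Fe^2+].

1.32 M

n(K2Cr2O7) = 0.09829 x 0.03048 = 0.002996 mol.
From the balanced equation, 1 mol K2Cr2O7 reacts with 6 mol Fe^2+, so n(Fe^2+) = 0.002996 x 6/1 = 0.01798 mol.
[Fe^2+] = 0.01798 / 0.01360 L = 1.32 M.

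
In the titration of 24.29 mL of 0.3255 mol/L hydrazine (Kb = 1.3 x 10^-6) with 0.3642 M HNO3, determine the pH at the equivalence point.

n(N2H4) = 0.3255 x 0.02429 = 0.007906 mol; V(HNO3) at equivalence = 0.007906/0.3642 = 0.02171 L.
At equivalence the base is fully converted to N2H5+; total volume = 0.04600 L, so [N2H5+] = 0.007906/0.04600 = 0.1719 M.
Ka(N2H5+) = Kw/Kb = 1.0e-14 / 1.3 x 10^-6 = 7.69e-9.
[H^+] = sqrt(Ka x [N2H5+]) = sqrt(7.69e-9 x 0.1719) = 3.64e-5 M.
pH = -log(3.64e-5) = 4.44.

4.44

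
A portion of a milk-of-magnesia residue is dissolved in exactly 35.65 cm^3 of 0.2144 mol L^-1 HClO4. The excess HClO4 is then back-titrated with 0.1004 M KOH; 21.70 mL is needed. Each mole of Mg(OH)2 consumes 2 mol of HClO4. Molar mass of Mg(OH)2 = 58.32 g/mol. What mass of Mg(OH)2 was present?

0.159 g

Total n(HClO4) added = 0.2144 x 0.03565 = 0.007643 mol.
n(KOH) used = 0.1004 x 0.02170 = 0.002179 mol, which equals the excess n(HClO4).
So n(HClO4) consumed by the sample = 0.007643 - 0.002179 = 0.005465 mol.
n(Mg(OH)2) = 0.005465 / 2 = 0.002732 mol.
mass = 0.002732 mol x 58.32 g/mol = 0.159 g.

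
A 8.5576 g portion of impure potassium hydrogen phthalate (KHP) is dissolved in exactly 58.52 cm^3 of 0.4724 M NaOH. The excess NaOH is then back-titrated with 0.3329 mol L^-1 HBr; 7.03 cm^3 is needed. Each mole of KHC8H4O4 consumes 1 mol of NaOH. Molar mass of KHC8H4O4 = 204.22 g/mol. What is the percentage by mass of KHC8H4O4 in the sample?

Total n(NaOH) added = 0.4724 x 0.05852 = 0.02764 mol.
n(HBr) used = 0.3329 x 0.007030 = 0.002340 mol, which equals the excess n(NaOH).
So n(NaOH) consumed by the sample = 0.02764 - 0.002340 = 0.02530 mol.
n(KHC8H4O4) = 0.02530 / 1 = 0.02530 mol.
mass KHC8H4O4 = 0.02530 x 204.22 = 5.168 g, so %KHC8H4O4 = 5.168/8.5576 x 100 = 60.4%.

60.4%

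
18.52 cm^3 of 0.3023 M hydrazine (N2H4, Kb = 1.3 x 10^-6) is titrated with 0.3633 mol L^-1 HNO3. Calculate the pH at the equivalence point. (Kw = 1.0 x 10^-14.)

n(N2H4) = 0.3023 x 0.01852 = 0.005599 mol; V(HNO3) at equivalence = 0.005599/0.3633 = 0.01541 L.
At equivalence the base is fully converted to N2H5+; total volume = 0.03393 L, so [N2H5+] = 0.005599/0.03393 = 0.1650 M.
Ka(N2H5+) = Kw/Kb = 1.0e-14 / 1.3 x 10^-6 = 7.69e-9.
[H^+] = sqrt(Ka x [N2H5+]) = sqrt(7.69e-9 x 0.1650) = 3.56e-5 M.
pH = -log(3.56e-5) = 4.45.

4.45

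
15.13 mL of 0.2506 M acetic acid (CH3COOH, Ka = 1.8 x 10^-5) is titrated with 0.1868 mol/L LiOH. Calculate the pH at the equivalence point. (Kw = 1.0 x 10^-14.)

n(CH3COOH) = 0.2506 x 0.01513 = 0.003792 mol; V(LiOH) at equivalence = 0.003792/0.1868 = 0.02030 L.
At equivalence all the acid is converted to CH3COO-; total volume = 0.01513 + 0.02030 = 0.03543 L, so [CH3COO-] = 0.003792/0.03543 = 0.1070 M.
Kb = Kw/Ka = 1.0e-14 / 1.8 x 10^-5 = 5.56e-10.
[OH^-] = sqrt(Kb x [CH3COO-]) = sqrt(5.56e-10 x 0.1070) = 7.71e-6 M.
pOH = 5.11, so pH = 14.00 - 5.11 = 8.89.

8.89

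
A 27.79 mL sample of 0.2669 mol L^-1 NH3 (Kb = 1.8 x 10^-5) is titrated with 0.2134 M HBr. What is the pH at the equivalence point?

5.09

n(NH3) = 0.2669 x 0.02779 = 0.007417 mol; V(HBr) at equivalence = 0.007417/0.2134 = 0.03476 L.
At equivalence the base is fully converted to NH4+; total volume = 0.06255 L, so [NH4+] = 0.007417/0.06255 = 0.1186 M.
Ka(NH4+) = Kw/Kb = 1.0e-14 / 1.8 x 10^-5 = 5.56e-10.
[H^+] = sqrt(Ka x [NH4+]) = sqrt(5.56e-10 x 0.1186) = 8.12e-6 M.
pH = -log(8.12e-6) = 5.09.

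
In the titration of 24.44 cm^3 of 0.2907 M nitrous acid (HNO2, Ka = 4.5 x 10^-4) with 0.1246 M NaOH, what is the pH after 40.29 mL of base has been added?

Initial n(HNO2) = 0.2907 x 0.02444 = 0.007105 mol.
n(NaOH) added = 0.1246 x 0.04029 = 0.005020 mol, converting that many moles of HNO2 to NO2-.
Remaining n(HNO2) = 0.002085 mol; n(NO2-) = 0.005020 mol.
By Henderson-Hasselbalch, pH = pKa + log([A^-]/[HA]) = 3.35 + log(0.005020/0.002085) = 3.35 + (+0.38) = 3.73.

3.73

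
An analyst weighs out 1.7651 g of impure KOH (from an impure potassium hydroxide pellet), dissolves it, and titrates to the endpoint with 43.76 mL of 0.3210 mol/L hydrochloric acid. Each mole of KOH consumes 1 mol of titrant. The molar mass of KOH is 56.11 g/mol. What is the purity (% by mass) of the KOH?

44.7%

n(HCl) = 0.3210 x 0.04376 = 0.01405 mol.
n(KOH) = 0.01405 / 1 = 0.01405 mol.
mass of KOH = 0.01405 x 56.11 = 0.7882 g.
% purity = 0.7882 / 1.7651 x 100 = 44.7%.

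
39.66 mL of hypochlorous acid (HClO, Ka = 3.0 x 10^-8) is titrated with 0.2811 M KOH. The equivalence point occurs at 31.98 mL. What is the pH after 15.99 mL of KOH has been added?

7.52

15.99 mL is exactly half the equivalence volume (31.98/2), i.e. the half-equivalence point.
There, n(HA) = n(A^-), so pH = pKa = -log(3.0 x 10^-8) = 7.52.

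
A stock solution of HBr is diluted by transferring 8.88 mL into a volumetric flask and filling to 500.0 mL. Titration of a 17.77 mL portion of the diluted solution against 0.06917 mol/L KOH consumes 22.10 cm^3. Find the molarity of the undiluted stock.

4.84 M

n(KOH) = 0.06917 x 0.02210 = 0.001529 mol.
n(HBr) in the aliquot = 0.001529 mol.
[diluted HBr] = 0.001529 / 0.01777 = 0.08602 M.
Dilution factor = 500.0/8.880 = 56.31, so [stock] = 0.08602 x 56.31 = 4.84 M.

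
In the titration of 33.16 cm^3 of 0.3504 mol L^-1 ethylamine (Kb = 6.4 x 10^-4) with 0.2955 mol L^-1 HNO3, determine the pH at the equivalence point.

n(C2H5NH2) = 0.3504 x 0.03316 = 0.01162 mol; V(HNO3) at equivalence = 0.01162/0.2955 = 0.03932 L.
At equivalence the base is fully converted to C2H5NH3+; total volume = 0.07248 L, so [C2H5NH3+] = 0.01162/0.07248 = 0.1603 M.
Ka(C2H5NH3+) = Kw/Kb = 1.0e-14 / 6.4 x 10^-4 = 1.56e-11.
[H^+] = sqrt(Ka x [C2H5NH3+]) = sqrt(1.56e-11 x 0.1603) = 1.58e-6 M.
pH = -log(1.58e-6) = 5.80.

5.80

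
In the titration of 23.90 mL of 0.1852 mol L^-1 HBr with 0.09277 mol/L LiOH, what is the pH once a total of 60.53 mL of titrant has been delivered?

12.15

n(acid) = 0.1852 x 0.02390 = 0.004426 mol; n(LiOH) added = 0.09277 x 0.06053 = 0.005615 mol.
Base is in excess by 0.005615 - 0.004426 = 0.001189 mol in a total volume of 0.08443 L.
[OH^-] = 0.001189/0.08443 = 0.01408 M, so pOH = 1.85 and pH = 14.00 - 1.85 = 12.15.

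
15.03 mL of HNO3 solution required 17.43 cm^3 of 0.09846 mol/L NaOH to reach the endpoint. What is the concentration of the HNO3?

0.114 M

n(NaOH) delivered = 0.09846 x 0.01743 = 0.001716 mol.
For a 1:1 reaction, n(HNO3) = 0.001716 mol.
[HNO3] = 0.001716 mol / 0.01503 L = 0.114 M.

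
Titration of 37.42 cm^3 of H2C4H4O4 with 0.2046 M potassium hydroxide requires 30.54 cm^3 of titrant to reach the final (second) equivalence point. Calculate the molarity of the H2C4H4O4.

0.0835 M

n(KOH) = 0.2046 x 0.03054 = 0.006248 mol.
At the final (second) equivalence point, 2 mol OH^- react per mol H2C4H4O4, so n(H2C4H4O4) = 0.006248 / 2 = 0.003124 mol.
[H2C4H4O4] = 0.003124 / 0.03742 L = 0.0835 M.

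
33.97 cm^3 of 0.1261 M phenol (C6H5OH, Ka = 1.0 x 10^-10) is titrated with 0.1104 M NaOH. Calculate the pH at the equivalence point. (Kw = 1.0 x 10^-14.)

n(C6H5OH) = 0.1261 x 0.03397 = 0.004284 mol; V(NaOH) at equivalence = 0.004284/0.1104 = 0.03880 L.
At equivalence all the acid is converted to C6H5O-; total volume = 0.03397 + 0.03880 = 0.07277 L, so [C6H5O-] = 0.004284/0.07277 = 0.05886 M.
Kb = Kw/Ka = 1.0e-14 / 1.0 x 10^-10 = 0.000100.
[OH^-] = sqrt(Kb x [C6H5O-]) = sqrt(0.000100 x 0.05886) = 0.00243 M.
pOH = 2.62, so pH = 14.00 - 2.62 = 11.38.

11.38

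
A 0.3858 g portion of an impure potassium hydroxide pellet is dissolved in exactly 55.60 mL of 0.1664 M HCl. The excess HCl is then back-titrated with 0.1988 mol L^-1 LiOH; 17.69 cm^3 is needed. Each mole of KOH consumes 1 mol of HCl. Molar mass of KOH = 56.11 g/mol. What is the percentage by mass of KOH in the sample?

83.4%

Total n(HCl) added = 0.1664 x 0.05560 = 0.009252 mol.
n(LiOH) used = 0.1988 x 0.01769 = 0.003517 mol, which equals the excess n(HCl).
So n(HCl) consumed by the sample = 0.009252 - 0.003517 = 0.005735 mol.
n(KOH) = 0.005735 / 1 = 0.005735 mol.
mass KOH = 0.005735 x 56.11 = 0.3218 g, so %KOH = 0.3218/0.3858 x 100 = 83.4%.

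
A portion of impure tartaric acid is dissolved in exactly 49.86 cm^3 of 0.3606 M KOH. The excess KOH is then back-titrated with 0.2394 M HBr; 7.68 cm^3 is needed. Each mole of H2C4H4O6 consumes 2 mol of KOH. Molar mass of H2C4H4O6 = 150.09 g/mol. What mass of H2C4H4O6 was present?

1.21 g

Total n(KOH) added = 0.3606 x 0.04986 = 0.01798 mol.
n(HBr) used = 0.2394 x 0.007680 = 0.001839 mol, which equals the excess n(KOH).
So n(KOH) consumed by the sample = 0.01798 - 0.001839 = 0.01614 mol.
n(H2C4H4O6) = 0.01614 / 2 = 0.008070 mol.
mass = 0.008070 mol x 150.09 g/mol = 1.21 g.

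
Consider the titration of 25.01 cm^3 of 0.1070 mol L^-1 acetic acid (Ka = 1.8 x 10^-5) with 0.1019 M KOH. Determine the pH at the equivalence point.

n(CH3COOH) = 0.1070 x 0.02501 = 0.002676 mol; V(KOH) at equivalence = 0.002676/0.1019 = 0.02626 L.
At equivalence all the acid is converted to CH3COO-; total volume = 0.02501 + 0.02626 = 0.05127 L, so [CH3COO-] = 0.002676/0.05127 = 0.05219 M.
Kb = Kw/Ka = 1.0e-14 / 1.8 x 10^-5 = 5.56e-10.
[OH^-] = sqrt(Kb x [CH3COO-]) = sqrt(5.56e-10 x 0.05219) = 5.38e-6 M.
pOH = 5.27, so pH = 14.00 - 5.27 = 8.73.

8.73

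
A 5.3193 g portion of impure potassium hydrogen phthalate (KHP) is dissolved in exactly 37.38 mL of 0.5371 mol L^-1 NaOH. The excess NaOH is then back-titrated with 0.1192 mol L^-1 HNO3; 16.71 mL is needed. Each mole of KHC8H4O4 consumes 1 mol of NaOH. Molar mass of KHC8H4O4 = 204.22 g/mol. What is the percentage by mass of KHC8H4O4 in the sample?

Total n(NaOH) added = 0.5371 x 0.03738 = 0.02008 mol.
n(HNO3) used = 0.1192 x 0.01671 = 0.001992 mol, which equals the excess n(NaOH).
So n(NaOH) consumed by the sample = 0.02008 - 0.001992 = 0.01808 mol.
n(KHC8H4O4) = 0.01808 / 1 = 0.01808 mol.
mass KHC8H4O4 = 0.01808 x 204.22 = 3.693 g, so %KHC8H4O4 = 3.693/5.3193 x 100 = 69.4%.

69.4%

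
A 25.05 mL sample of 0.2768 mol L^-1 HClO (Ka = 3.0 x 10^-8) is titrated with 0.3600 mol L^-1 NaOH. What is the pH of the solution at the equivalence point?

n(HClO) = 0.2768 x 0.02505 = 0.006934 mol; V(NaOH) at equivalence = 0.006934/0.3600 = 0.01926 L.
At equivalence all the acid is converted to ClO-; total volume = 0.02505 + 0.01926 = 0.04431 L, so [ClO-] = 0.006934/0.04431 = 0.1565 M.
Kb = Kw/Ka = 1.0e-14 / 3.0 x 10^-8 = 3.33e-7.
[OH^-] = sqrt(Kb x [ClO-]) = sqrt(3.33e-7 x 0.1565) = 0.000228 M.
pOH = 3.64, so pH = 14.00 - 3.64 = 10.36.

10.36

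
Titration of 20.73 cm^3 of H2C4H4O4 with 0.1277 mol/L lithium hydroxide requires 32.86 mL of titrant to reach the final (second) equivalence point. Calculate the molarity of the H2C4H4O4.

n(LiOH) = 0.1277 x 0.03286 = 0.004196 mol.
At the final (second) equivalence point, 2 mol OH^- react per mol H2C4H4O4, so n(H2C4H4O4) = 0.004196 / 2 = 0.002098 mol.
[H2C4H4O4] = 0.002098 / 0.02073 L = 0.101 M.

0.101 M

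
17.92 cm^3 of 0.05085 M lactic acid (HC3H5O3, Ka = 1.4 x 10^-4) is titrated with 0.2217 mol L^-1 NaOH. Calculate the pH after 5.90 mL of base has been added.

12.22

n(acid) = 0.05085 x 0.01792 = 0.0009112 mol; n(NaOH) added = 0.2217 x 0.005900 = 0.001308 mol.
Base is in excess by 0.001308 - 0.0009112 = 0.0003968 mol in a total volume of 0.02382 L.
[OH^-] = 0.0003968/0.02382 = 0.01666 M, so pOH = 1.78 and pH = 14.00 - 1.78 = 12.22.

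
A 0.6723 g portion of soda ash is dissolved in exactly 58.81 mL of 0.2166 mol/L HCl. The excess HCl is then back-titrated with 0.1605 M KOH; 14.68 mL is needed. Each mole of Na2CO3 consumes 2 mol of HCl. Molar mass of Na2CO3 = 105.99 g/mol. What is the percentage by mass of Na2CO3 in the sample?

Total n(HCl) added = 0.2166 x 0.05881 = 0.01274 mol.
n(KOH) used = 0.1605 x 0.01468 = 0.002356 mol, which equals the excess n(HCl).
So n(HCl) consumed by the sample = 0.01274 - 0.002356 = 0.01038 mol.
n(Na2CO3) = 0.01038 / 2 = 0.005191 mol.
mass Na2CO3 = 0.005191 x 105.99 = 0.5502 g, so %Na2CO3 = 0.5502/0.6723 x 100 = 81.8%.

81.8%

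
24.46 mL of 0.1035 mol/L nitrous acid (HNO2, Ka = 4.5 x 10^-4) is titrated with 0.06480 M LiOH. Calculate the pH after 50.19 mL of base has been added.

11.98

n(acid) = 0.1035 x 0.02446 = 0.002532 mol; n(LiOH) added = 0.06480 x 0.05019 = 0.003252 mol.
Base is in excess by 0.003252 - 0.002532 = 0.0007207 mol in a total volume of 0.07465 L.
[OH^-] = 0.0007207/0.07465 = 0.009654 M, so pOH = 2.02 and pH = 14.00 - 2.02 = 11.98.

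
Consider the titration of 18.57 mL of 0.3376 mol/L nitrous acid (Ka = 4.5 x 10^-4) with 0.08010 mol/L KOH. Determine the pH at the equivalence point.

n(HNO2) = 0.3376 x 0.01857 = 0.006269 mol; V(KOH) at equivalence = 0.006269/0.08010 = 0.07827 L.
At equivalence all the acid is converted to NO2-; total volume = 0.01857 + 0.07827 = 0.09684 L, so [NO2-] = 0.006269/0.09684 = 0.06474 M.
Kb = Kw/Ka = 1.0e-14 / 4.5 x 10^-4 = 2.22e-11.
[OH^-] = sqrt(Kb x [NO2-]) = sqrt(2.22e-11 x 0.06474) = 1.20e-6 M.
pOH = 5.92, so pH = 14.00 - 5.92 = 8.08.

8.08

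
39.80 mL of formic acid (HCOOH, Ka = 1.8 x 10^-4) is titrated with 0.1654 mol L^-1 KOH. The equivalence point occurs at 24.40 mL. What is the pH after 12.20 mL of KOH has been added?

12.20 mL is exactly half the equivalence volume (24.40/2), i.e. the half-equivalence point.
There, n(HA) = n(A^-), so pH = pKa = -log(1.8 x 10^-4) = 3.74.

3.74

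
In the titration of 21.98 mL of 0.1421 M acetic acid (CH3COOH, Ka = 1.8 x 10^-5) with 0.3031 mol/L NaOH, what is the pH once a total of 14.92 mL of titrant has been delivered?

12.58

n(acid) = 0.1421 x 0.02198 = 0.003123 mol; n(NaOH) added = 0.3031 x 0.01492 = 0.004522 mol.
Base is in excess by 0.004522 - 0.003123 = 0.001399 mol in a total volume of 0.03690 L.
[OH^-] = 0.001399/0.03690 = 0.03791 M, so pOH = 1.42 and pH = 14.00 - 1.42 = 12.58.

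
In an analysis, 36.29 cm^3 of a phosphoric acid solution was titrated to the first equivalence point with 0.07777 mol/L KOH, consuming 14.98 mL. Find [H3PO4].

n(KOH) = 0.07777 x 0.01498 = 0.001165 mol.
At the first equivalence point, 1 mol OH^- react per mol H3PO4, so n(H3PO4) = 0.001165 / 1 = 0.001165 mol.
[H3PO4] = 0.001165 / 0.03629 L = 0.0321 M.

0.0321 M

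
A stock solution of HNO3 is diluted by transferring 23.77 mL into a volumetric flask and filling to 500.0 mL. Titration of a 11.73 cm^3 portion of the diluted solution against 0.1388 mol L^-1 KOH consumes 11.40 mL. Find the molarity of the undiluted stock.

2.84 M

n(KOH) = 0.1388 x 0.01140 = 0.001582 mol.
n(HNO3) in the aliquot = 0.001582 mol.
[diluted HNO3] = 0.001582 / 0.01173 = 0.1349 M.
Dilution factor = 500.0/23.77 = 21.03, so [stock] = 0.1349 x 21.03 = 2.84 M.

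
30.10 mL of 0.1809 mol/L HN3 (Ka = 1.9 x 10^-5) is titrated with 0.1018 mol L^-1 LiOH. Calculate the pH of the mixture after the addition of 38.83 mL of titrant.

Initial n(HN3) = 0.1809 x 0.03010 = 0.005445 mol.
n(LiOH) added = 0.1018 x 0.03883 = 0.003953 mol, converting that many moles of HN3 to N3-.
Remaining n(HN3) = 0.001492 mol; n(N3-) = 0.003953 mol.
By Henderson-Hasselbalch, pH = pKa + log([A^-]/[HA]) = 4.72 + log(0.003953/0.001492) = 4.72 + (+0.42) = 5.14.

5.14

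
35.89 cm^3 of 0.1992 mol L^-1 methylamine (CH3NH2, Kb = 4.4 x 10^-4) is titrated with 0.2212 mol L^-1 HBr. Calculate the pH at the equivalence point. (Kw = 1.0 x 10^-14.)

n(CH3NH2) = 0.1992 x 0.03589 = 0.007149 mol; V(HBr) at equivalence = 0.007149/0.2212 = 0.03232 L.
At equivalence the base is fully converted to CH3NH3+; total volume = 0.06821 L, so [CH3NH3+] = 0.007149/0.06821 = 0.1048 M.
Ka(CH3NH3+) = Kw/Kb = 1.0e-14 / 4.4 x 10^-4 = 2.27e-11.
[H^+] = sqrt(Ka x [CH3NH3+]) = sqrt(2.27e-11 x 0.1048) = 1.54e-6 M.
pH = -log(1.54e-6) = 5.81.

5.81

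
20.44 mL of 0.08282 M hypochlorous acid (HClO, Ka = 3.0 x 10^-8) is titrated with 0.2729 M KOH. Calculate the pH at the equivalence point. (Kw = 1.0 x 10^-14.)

n(HClO) = 0.08282 x 0.02044 = 0.001693 mol; V(KOH) at equivalence = 0.001693/0.2729 = 0.006203 L.
At equivalence all the acid is converted to ClO-; total volume = 0.02044 + 0.006203 = 0.02664 L, so [ClO-] = 0.001693/0.02664 = 0.06354 M.
Kb = Kw/Ka = 1.0e-14 / 3.0 x 10^-8 = 3.33e-7.
[OH^-] = sqrt(Kb x [ClO-]) = sqrt(3.33e-7 x 0.06354) = 0.000146 M.
pOH = 3.84, so pH = 14.00 - 3.84 = 10.16.

10.16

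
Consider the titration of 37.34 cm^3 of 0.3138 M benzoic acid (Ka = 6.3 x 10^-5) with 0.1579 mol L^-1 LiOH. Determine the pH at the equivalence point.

8.61

n(C6H5COOH) = 0.3138 x 0.03734 = 0.01172 mol; V(LiOH) at equivalence = 0.01172/0.1579 = 0.07421 L.
At equivalence all the acid is converted to C6H5COO-; total volume = 0.03734 + 0.07421 = 0.1115 L, so [C6H5COO-] = 0.01172/0.1115 = 0.1050 M.
Kb = Kw/Ka = 1.0e-14 / 6.3 x 10^-5 = 1.59e-10.
[OH^-] = sqrt(Kb x [C6H5COO-]) = sqrt(1.59e-10 x 0.1050) = 4.08e-6 M.
pOH = 5.39, so pH = 14.00 - 5.39 = 8.61.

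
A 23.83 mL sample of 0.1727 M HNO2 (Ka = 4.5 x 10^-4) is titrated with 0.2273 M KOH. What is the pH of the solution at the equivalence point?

8.17

n(HNO2) = 0.1727 x 0.02383 = 0.004115 mol; V(KOH) at equivalence = 0.004115/0.2273 = 0.01811 L.
At equivalence all the acid is converted to NO2-; total volume = 0.02383 + 0.01811 = 0.04194 L, so [NO2-] = 0.004115/0.04194 = 0.09814 M.
Kb = Kw/Ka = 1.0e-14 / 4.5 x 10^-4 = 2.22e-11.
[OH^-] = sqrt(Kb x [NO2-]) = sqrt(2.22e-11 x 0.09814) = 1.48e-6 M.
pOH = 5.83, so pH = 14.00 - 5.83 = 8.17.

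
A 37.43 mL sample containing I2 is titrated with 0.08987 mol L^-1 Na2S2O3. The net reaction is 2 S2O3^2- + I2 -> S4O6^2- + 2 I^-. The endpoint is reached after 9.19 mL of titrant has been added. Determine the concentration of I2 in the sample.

n(Na2S2O3) = 0.08987 x 0.009190 = 0.0008259 mol.
From the balanced equation, 2 mol Na2S2O3 reacts with 1 mol I2, so n(I2) = 0.0008259 x 1/2 = 0.0004130 mol.
[I2] = 0.0004130 / 0.03743 L = 0.0110 M.

0.0110 M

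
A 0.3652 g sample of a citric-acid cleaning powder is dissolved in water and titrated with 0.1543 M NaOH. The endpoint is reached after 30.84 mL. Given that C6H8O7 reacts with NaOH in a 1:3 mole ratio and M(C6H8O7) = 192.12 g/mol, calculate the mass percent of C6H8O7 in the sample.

n(NaOH) = 0.1543 x 0.03084 = 0.004759 mol.
n(C6H8O7) = 0.004759 / 3 = 0.001586 mol.
mass of C6H8O7 = 0.001586 x 192.12 = 0.3047 g.
% purity = 0.3047 / 0.3652 x 100 = 83.4%.

83.4%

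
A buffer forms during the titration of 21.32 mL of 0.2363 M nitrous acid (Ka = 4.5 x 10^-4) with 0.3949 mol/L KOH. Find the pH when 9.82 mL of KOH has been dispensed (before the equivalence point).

Initial n(HNO2) = 0.2363 x 0.02132 = 0.005038 mol.
n(KOH) added = 0.3949 x 0.009820 = 0.003878 mol, converting that many moles of HNO2 to NO2-.
Remaining n(HNO2) = 0.001160 mol; n(NO2-) = 0.003878 mol.
By Henderson-Hasselbalch, pH = pKa + log([A^-]/[HA]) = 3.35 + log(0.003878/0.001160) = 3.35 + (+0.52) = 3.87.

3.87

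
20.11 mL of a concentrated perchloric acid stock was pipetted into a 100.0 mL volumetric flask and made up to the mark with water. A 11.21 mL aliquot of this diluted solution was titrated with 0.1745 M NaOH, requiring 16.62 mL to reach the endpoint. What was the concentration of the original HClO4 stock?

1.29 M

n(NaOH) = 0.1745 x 0.01662 = 0.002900 mol.
n(HClO4) in the aliquot = 0.002900 mol.
[diluted HClO4] = 0.002900 / 0.01121 = 0.2587 M.
Dilution factor = 100.0/20.11 = 4.973, so [stock] = 0.2587 x 4.973 = 1.29 M.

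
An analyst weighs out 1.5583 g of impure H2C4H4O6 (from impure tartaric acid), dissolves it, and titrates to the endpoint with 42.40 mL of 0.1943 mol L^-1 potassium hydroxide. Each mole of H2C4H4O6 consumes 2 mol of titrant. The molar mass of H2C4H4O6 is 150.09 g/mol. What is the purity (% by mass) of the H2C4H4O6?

n(KOH) = 0.1943 x 0.04240 = 0.008238 mol.
n(H2C4H4O6) = 0.008238 / 2 = 0.004119 mol.
mass of H2C4H4O6 = 0.004119 x 150.09 = 0.6182 g.
% purity = 0.6182 / 1.5583 x 100 = 39.7%.

39.7%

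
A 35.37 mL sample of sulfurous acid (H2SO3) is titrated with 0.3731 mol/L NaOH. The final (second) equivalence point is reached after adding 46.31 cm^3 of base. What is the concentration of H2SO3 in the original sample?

0.244 M

n(NaOH) = 0.3731 x 0.04631 = 0.01728 mol.
At the final (second) equivalence point, 2 mol OH^- react per mol H2SO3, so n(H2SO3) = 0.01728 / 2 = 0.008639 mol.
[H2SO3] = 0.008639 / 0.03537 L = 0.244 M.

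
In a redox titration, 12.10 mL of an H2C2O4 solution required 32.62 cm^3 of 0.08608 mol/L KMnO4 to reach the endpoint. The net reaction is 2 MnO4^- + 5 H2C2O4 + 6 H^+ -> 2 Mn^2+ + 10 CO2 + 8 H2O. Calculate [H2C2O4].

0.580 M

n(KMnO4) = 0.08608 x 0.03262 = 0.002808 mol.
From the balanced equation, 2 mol KMnO4 reacts with 5 mol H2C2O4, so n(H2C2O4) = 0.002808 x 5/2 = 0.007020 mol.
[H2C2O4] = 0.007020 / 0.01210 L = 0.580 M.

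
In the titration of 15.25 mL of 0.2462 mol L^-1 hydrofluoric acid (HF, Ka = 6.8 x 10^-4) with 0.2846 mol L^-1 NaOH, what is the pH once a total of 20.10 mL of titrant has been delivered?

12.75

n(acid) = 0.2462 x 0.01525 = 0.003755 mol; n(NaOH) added = 0.2846 x 0.02010 = 0.005720 mol.
Base is in excess by 0.005720 - 0.003755 = 0.001966 mol in a total volume of 0.03535 L.
[OH^-] = 0.001966/0.03535 = 0.05561 M, so pOH = 1.25 and pH = 14.00 - 1.25 = 12.75.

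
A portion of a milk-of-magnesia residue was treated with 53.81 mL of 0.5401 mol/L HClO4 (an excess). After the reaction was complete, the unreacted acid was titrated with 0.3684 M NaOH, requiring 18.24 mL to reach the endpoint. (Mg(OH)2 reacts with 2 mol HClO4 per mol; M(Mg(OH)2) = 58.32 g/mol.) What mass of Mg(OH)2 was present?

Total n(HClO4) added = 0.5401 x 0.05381 = 0.02906 mol.
n(NaOH) used = 0.3684 x 0.01824 = 0.006720 mol, which equals the excess n(HClO4).
So n(HClO4) consumed by the sample = 0.02906 - 0.006720 = 0.02234 mol.
n(Mg(OH)2) = 0.02234 / 2 = 0.01117 mol.
mass = 0.01117 mol x 58.32 g/mol = 0.652 g.

0.652 g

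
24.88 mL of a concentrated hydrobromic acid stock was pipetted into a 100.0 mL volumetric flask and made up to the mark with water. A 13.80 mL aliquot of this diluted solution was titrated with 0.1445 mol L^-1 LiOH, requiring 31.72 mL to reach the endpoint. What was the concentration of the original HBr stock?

n(LiOH) = 0.1445 x 0.03172 = 0.004584 mol.
n(HBr) in the aliquot = 0.004584 mol.
[diluted HBr] = 0.004584 / 0.01380 = 0.3321 M.
Dilution factor = 100.0/24.88 = 4.019, so [stock] = 0.3321 x 4.019 = 1.33 M.

1.33 M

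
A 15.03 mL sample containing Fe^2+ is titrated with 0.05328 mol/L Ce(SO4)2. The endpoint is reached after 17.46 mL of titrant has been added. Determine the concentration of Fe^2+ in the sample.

n(Ce(SO4)2) = 0.05328 x 0.01746 = 0.0009303 mol.
From the balanced equation, 1 mol Ce(SO4)2 reacts with 1 mol Fe^2+, so n(Fe^2+) = 0.0009303 x 1/1 = 0.0009303 mol.
[Fe^2+] = 0.0009303 / 0.01503 L = 0.0619 M.

0.0619 M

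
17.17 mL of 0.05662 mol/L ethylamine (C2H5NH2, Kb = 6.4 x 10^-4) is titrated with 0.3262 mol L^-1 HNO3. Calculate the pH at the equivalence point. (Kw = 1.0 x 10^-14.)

6.06

n(C2H5NH2) = 0.05662 x 0.01717 = 0.0009722 mol; V(HNO3) at equivalence = 0.0009722/0.3262 = 0.002980 L.
At equivalence the base is fully converted to C2H5NH3+; total volume = 0.02015 L, so [C2H5NH3+] = 0.0009722/0.02015 = 0.04825 M.
Ka(C2H5NH3+) = Kw/Kb = 1.0e-14 / 6.4 x 10^-4 = 1.56e-11.
[H^+] = sqrt(Ka x [C2H5NH3+]) = sqrt(1.56e-11 x 0.04825) = 8.68e-7 M.
pH = -log(8.68e-7) = 6.06.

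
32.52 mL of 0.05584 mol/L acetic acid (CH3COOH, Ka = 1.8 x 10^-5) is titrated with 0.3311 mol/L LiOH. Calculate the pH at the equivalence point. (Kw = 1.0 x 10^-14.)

8.71

n(CH3COOH) = 0.05584 x 0.03252 = 0.001816 mol; V(LiOH) at equivalence = 0.001816/0.3311 = 0.005484 L.
At equivalence all the acid is converted to CH3COO-; total volume = 0.03252 + 0.005484 = 0.03800 L, so [CH3COO-] = 0.001816/0.03800 = 0.04778 M.
Kb = Kw/Ka = 1.0e-14 / 1.8 x 10^-5 = 5.56e-10.
[OH^-] = sqrt(Kb x [CH3COO-]) = sqrt(5.56e-10 x 0.04778) = 5.15e-6 M.
pOH = 5.29, so pH = 14.00 - 5.29 = 8.71.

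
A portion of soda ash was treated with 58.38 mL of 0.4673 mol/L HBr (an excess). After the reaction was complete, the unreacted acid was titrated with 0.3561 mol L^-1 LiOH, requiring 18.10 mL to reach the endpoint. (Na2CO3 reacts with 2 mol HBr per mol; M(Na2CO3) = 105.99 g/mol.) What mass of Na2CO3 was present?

1.10 g

Total n(HBr) added = 0.4673 x 0.05838 = 0.02728 mol.
n(LiOH) used = 0.3561 x 0.01810 = 0.006445 mol, which equals the excess n(HBr).
So n(HBr) consumed by the sample = 0.02728 - 0.006445 = 0.02084 mol.
n(Na2CO3) = 0.02084 / 2 = 0.01042 mol.
mass = 0.01042 mol x 105.99 g/mol = 1.10 g.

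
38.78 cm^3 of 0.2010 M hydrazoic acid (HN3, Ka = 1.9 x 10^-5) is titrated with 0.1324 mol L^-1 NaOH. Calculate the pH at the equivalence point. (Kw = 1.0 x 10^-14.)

n(HN3) = 0.2010 x 0.03878 = 0.007795 mol; V(NaOH) at equivalence = 0.007795/0.1324 = 0.05887 L.
At equivalence all the acid is converted to N3-; total volume = 0.03878 + 0.05887 = 0.09765 L, so [N3-] = 0.007795/0.09765 = 0.07982 M.
Kb = Kw/Ka = 1.0e-14 / 1.9 x 10^-5 = 5.26e-10.
[OH^-] = sqrt(Kb x [N3-]) = sqrt(5.26e-10 x 0.07982) = 6.48e-6 M.
pOH = 5.19, so pH = 14.00 - 5.19 = 8.81.

8.81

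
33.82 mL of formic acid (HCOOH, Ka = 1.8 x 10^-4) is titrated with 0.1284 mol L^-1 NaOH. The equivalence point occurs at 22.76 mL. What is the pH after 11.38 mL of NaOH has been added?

11.38 mL is exactly half the equivalence volume (22.76/2), i.e. the half-equivalence point.
There, n(HA) = n(A^-), so pH = pKa = -log(1.8 x 10^-4) = 3.74.

3.74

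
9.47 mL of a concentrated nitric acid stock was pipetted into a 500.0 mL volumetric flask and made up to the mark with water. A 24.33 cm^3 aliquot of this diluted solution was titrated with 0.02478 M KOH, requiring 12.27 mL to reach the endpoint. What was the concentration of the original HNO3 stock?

n(KOH) = 0.02478 x 0.01227 = 0.0003041 mol.
n(HNO3) in the aliquot = 0.0003041 mol.
[diluted HNO3] = 0.0003041 / 0.02433 = 0.01250 M.
Dilution factor = 500.0/9.470 = 52.80, so [stock] = 0.01250 x 52.80 = 0.660 M.

0.660 M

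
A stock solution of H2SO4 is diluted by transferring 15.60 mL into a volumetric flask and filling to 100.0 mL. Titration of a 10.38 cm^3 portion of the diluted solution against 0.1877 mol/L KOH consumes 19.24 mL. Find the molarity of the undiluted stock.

1.12 M

n(KOH) = 0.1877 x 0.01924 = 0.003611 mol.
n(H2SO4) in the aliquot = 0.003611 x 1/2 = 0.001806 mol.
[diluted H2SO4] = 0.001806 / 0.01038 = 0.1740 M.
Dilution factor = 100.0/15.60 = 6.410, so [stock] = 0.1740 x 6.410 = 1.12 M.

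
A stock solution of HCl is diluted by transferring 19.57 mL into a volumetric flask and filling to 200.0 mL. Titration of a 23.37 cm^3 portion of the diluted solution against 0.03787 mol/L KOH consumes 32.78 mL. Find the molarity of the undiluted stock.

0.543 M

n(KOH) = 0.03787 x 0.03278 = 0.001241 mol.
n(HCl) in the aliquot = 0.001241 mol.
[diluted HCl] = 0.001241 / 0.02337 = 0.05312 M.
Dilution factor = 200.0/19.57 = 10.22, so [stock] = 0.05312 x 10.22 = 0.543 M.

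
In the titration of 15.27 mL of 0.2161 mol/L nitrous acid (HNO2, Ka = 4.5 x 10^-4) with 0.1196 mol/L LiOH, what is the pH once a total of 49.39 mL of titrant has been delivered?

n(acid) = 0.2161 x 0.01527 = 0.003300 mol; n(LiOH) added = 0.1196 x 0.04939 = 0.005907 mol.
Base is in excess by 0.005907 - 0.003300 = 0.002607 mol in a total volume of 0.06466 L.
[OH^-] = 0.002607/0.06466 = 0.04032 M, so pOH = 1.39 and pH = 14.00 - 1.39 = 12.61.

12.61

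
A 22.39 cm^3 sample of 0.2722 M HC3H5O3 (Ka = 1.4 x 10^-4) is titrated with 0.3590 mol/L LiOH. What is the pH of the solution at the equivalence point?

n(HC3H5O3) = 0.2722 x 0.02239 = 0.006095 mol; V(LiOH) at equivalence = 0.006095/0.3590 = 0.01698 L.
At equivalence all the acid is converted to C3H5O3-; total volume = 0.02239 + 0.01698 = 0.03937 L, so [C3H5O3-] = 0.006095/0.03937 = 0.1548 M.
Kb = Kw/Ka = 1.0e-14 / 1.4 x 10^-4 = 7.14e-11.
[OH^-] = sqrt(Kb x [C3H5O3-]) = sqrt(7.14e-11 x 0.1548) = 3.33e-6 M.
pOH = 5.48, so pH = 14.00 - 5.48 = 8.52.

8.52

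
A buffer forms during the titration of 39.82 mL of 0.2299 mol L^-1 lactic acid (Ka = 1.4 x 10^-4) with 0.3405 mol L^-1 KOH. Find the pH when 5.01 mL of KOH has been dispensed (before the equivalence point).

3.21

Initial n(HC3H5O3) = 0.2299 x 0.03982 = 0.009155 mol.
n(KOH) added = 0.3405 x 0.005010 = 0.001706 mol, converting that many moles of HC3H5O3 to C3H5O3-.
Remaining n(HC3H5O3) = 0.007449 mol; n(C3H5O3-) = 0.001706 mol.
By Henderson-Hasselbalch, pH = pKa + log([A^-]/[HA]) = 3.85 + log(0.001706/0.007449) = 3.85 + (-0.64) = 3.21.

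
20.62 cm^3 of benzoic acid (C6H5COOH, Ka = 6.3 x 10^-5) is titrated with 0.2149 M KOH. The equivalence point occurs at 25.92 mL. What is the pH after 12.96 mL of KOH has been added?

12.96 mL is exactly half the equivalence volume (25.92/2), i.e. the half-equivalence point.
There, n(HA) = n(A^-), so pH = pKa = -log(6.3 x 10^-5) = 4.20.

4.20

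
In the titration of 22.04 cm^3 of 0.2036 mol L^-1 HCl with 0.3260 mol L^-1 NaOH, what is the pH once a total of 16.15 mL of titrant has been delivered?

12.31

n(acid) = 0.2036 x 0.02204 = 0.004487 mol; n(NaOH) added = 0.3260 x 0.01615 = 0.005265 mol.
Base is in excess by 0.005265 - 0.004487 = 0.0007776 mol in a total volume of 0.03819 L.
[OH^-] = 0.0007776/0.03819 = 0.02036 M, so pOH = 1.69 and pH = 14.00 - 1.69 = 12.31.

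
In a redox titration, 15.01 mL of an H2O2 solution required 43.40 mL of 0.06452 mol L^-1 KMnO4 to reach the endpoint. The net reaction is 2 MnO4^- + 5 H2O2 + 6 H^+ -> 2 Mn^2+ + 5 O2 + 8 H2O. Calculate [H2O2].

0.466 M

n(KMnO4) = 0.06452 x 0.04340 = 0.002800 mol.
From the balanced equation, 2 mol KMnO4 reacts with 5 mol H2O2, so n(H2O2) = 0.002800 x 5/2 = 0.007000 mol.
[H2O2] = 0.007000 / 0.01501 L = 0.466 M.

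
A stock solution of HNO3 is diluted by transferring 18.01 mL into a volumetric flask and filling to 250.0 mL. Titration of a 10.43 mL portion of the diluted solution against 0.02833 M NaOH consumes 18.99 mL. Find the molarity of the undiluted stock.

0.716 M

n(NaOH) = 0.02833 x 0.01899 = 0.0005380 mol.
n(HNO3) in the aliquot = 0.0005380 mol.
[diluted HNO3] = 0.0005380 / 0.01043 = 0.05158 M.
Dilution factor = 250.0/18.01 = 13.88, so [stock] = 0.05158 x 13.88 = 0.716 M.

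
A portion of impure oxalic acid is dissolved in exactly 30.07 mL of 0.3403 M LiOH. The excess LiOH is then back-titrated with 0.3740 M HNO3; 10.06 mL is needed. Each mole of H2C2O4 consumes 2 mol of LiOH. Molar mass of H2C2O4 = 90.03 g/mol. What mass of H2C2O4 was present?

Total n(LiOH) added = 0.3403 x 0.03007 = 0.01023 mol.
n(HNO3) used = 0.3740 x 0.01006 = 0.003762 mol, which equals the excess n(LiOH).
So n(LiOH) consumed by the sample = 0.01023 - 0.003762 = 0.006470 mol.
n(H2C2O4) = 0.006470 / 2 = 0.003235 mol.
mass = 0.003235 mol x 90.03 g/mol = 0.291 g.

0.291 g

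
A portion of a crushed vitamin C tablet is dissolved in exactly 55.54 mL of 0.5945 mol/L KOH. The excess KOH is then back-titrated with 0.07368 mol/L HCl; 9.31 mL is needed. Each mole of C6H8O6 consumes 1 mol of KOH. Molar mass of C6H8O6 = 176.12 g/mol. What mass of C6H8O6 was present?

5.69 g

Total n(KOH) added = 0.5945 x 0.05554 = 0.03302 mol.
n(HCl) used = 0.07368 x 0.009310 = 0.0006860 mol, which equals the excess n(KOH).
So n(KOH) consumed by the sample = 0.03302 - 0.0006860 = 0.03233 mol.
n(C6H8O6) = 0.03233 / 1 = 0.03233 mol.
mass = 0.03233 mol x 176.12 g/mol = 5.69 g.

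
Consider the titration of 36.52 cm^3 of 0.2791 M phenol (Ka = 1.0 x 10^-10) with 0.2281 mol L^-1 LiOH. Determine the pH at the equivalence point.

n(C6H5OH) = 0.2791 x 0.03652 = 0.01019 mol; V(LiOH) at equivalence = 0.01019/0.2281 = 0.04469 L.
At equivalence all the acid is converted to C6H5O-; total volume = 0.03652 + 0.04469 = 0.08121 L, so [C6H5O-] = 0.01019/0.08121 = 0.1255 M.
Kb = Kw/Ka = 1.0e-14 / 1.0 x 10^-10 = 0.000100.
[OH^-] = sqrt(Kb x [C6H5O-]) = sqrt(0.000100 x 0.1255) = 0.00354 M.
pOH = 2.45, so pH = 14.00 - 2.45 = 11.55.

11.55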